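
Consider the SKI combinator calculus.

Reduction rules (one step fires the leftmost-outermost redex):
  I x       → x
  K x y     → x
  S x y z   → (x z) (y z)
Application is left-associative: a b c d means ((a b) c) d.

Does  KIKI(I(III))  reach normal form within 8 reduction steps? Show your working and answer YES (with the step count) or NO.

Answer: YES — reaches normal form I in 6 ≤ 8 steps

Derivation:
  start: KIKI(I(III))
  →1  II(I(III))
  →2  I(I(III))
  →3  I(III)
  →4  III
  →5  II
  →6  I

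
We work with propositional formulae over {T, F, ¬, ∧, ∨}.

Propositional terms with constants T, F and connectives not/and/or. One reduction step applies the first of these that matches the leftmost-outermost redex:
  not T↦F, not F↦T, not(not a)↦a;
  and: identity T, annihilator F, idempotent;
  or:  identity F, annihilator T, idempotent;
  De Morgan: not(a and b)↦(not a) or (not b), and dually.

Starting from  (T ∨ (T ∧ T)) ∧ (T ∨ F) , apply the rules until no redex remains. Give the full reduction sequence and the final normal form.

Answer: normal form = T  (in 3 steps)

Reduction:
  start: (T ∨ (T ∧ T)) ∧ (T ∨ F)
  →1  T ∧ (T ∨ F)
  →2  T ∨ F
  →3  T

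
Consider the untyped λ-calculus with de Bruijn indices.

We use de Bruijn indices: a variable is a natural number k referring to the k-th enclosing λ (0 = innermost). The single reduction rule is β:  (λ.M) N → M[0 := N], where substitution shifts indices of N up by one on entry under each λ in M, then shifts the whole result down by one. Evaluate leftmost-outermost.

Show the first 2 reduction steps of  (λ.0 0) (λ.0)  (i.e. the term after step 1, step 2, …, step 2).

Answer: after 2 steps: λ.0

Derivation:
  start: (λ.0 0) (λ.0)
  [1] (λ.0) (λ.0)
  [2] λ.0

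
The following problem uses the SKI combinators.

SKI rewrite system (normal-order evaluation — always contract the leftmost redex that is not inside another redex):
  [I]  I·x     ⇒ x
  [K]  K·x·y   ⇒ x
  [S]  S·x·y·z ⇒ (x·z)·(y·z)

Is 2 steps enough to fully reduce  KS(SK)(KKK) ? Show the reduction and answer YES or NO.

Answer: YES — reaches normal form SK in 2 ≤ 2 steps

Working:
  start: KS(SK)(KKK)
  step 1: S(KKK)
  step 2: SK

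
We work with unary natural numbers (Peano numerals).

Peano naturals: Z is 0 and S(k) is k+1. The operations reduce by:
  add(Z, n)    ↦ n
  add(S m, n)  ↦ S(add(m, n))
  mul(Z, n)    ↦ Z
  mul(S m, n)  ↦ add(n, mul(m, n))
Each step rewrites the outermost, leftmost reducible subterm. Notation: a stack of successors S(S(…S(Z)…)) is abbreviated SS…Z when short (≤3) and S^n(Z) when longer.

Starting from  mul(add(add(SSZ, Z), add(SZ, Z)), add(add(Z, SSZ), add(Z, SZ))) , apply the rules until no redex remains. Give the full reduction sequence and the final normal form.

Answer: normal form = S^9(Z)  (in 39 steps)

Reduction:
  start: mul(add(add(SSZ, Z), add(SZ, Z)), add(add(Z, SSZ), add(Z, SZ)))
  →1  mul(add(S(add(SZ, Z)), add(SZ, Z)), add(add(Z, SSZ), add(Z, SZ)))
  →2  mul(S(add(add(SZ, Z), add(SZ, Z))), add(add(Z, SSZ), add(Z, SZ)))
  →3  add(add(add(Z, SSZ), add(Z, SZ)), mul(add(add(SZ, Z), add(SZ, Z)), add(add(Z, SSZ), add(Z, SZ))))
  →4  add(add(SSZ, add(Z, SZ)), mul(add(add(SZ, Z), add(SZ, Z)), add(add(Z, SSZ), add(Z, SZ))))
  →5  add(S(add(SZ, add(Z, SZ))), mul(add(add(SZ, Z), add(SZ, Z)), add(add(Z, SSZ), add(Z, SZ))))
  →6  S(add(add(SZ, add(Z, SZ)), mul(add(add(SZ, Z), add(SZ, Z)), add(add(Z, SSZ), add(Z, SZ)))))
  →7  S(add(S(add(Z, add(Z, SZ))), mul(add(add(SZ, Z), add(SZ, Z)), add(add(Z, SSZ), add(Z, SZ)))))
  →8  S(S(add(add(Z, add(Z, SZ)), mul(add(add(SZ, Z), add(SZ, Z)), add(add(Z, SSZ), add(Z, SZ))))))
  →9  S(S(add(add(Z, SZ), mul(add(add(SZ, Z), add(SZ, Z)), add(add(Z, SSZ), add(Z, SZ))))))
  →10  S(S(add(SZ, mul(add(add(SZ, Z), add(SZ, Z)), add(add(Z, SSZ), add(Z, SZ))))))
  →11  S(S(S(add(Z, mul(add(add(SZ, Z), add(SZ, Z)), add(add(Z, SSZ), add(Z, SZ)))))))
  →12  S(S(S(mul(add(add(SZ, Z), add(SZ, Z)), add(add(Z, SSZ), add(Z, SZ))))))
  →13  S(S(S(mul(add(S(add(Z, Z)), add(SZ, Z)), add(add(Z, SSZ), add(Z, SZ))))))
  →14  S(S(S(mul(S(add(add(Z, Z), add(SZ, Z))), add(add(Z, SSZ), add(Z, SZ))))))
  →15  S(S(S(add(add(add(Z, SSZ), add(Z, SZ)), mul(add(add(Z, Z), add(SZ, Z)), add(add(Z, SSZ), add(Z, SZ)))))))
  →16  S(S(S(add(add(SSZ, add(Z, SZ)), mul(add(add(Z, Z), add(SZ, Z)), add(add(Z, SSZ), add(Z, SZ)))))))
  →17  S(S(S(add(S(add(SZ, add(Z, SZ))), mul(add(add(Z, Z), add(SZ, Z)), add(add(Z, SSZ), add(Z, SZ)))))))
  →18  S(S(S(S(add(add(SZ, add(Z, SZ)), mul(add(add(Z, Z), add(SZ, Z)), add(add(Z, SSZ), add(Z, SZ))))))))
  →19  S(S(S(S(add(S(add(Z, add(Z, SZ))), mul(add(add(Z, Z), add(SZ, Z)), add(add(Z, SSZ), add(Z, SZ))))))))
  →20  S(S(S(S(S(add(add(Z, add(Z, SZ)), mul(add(add(Z, Z), add(SZ, Z)), add(add(Z, SSZ), add(Z, SZ)))))))))
  →21  S(S(S(S(S(add(add(Z, SZ), mul(add(add(Z, Z), add(SZ, Z)), add(add(Z, SSZ), add(Z, SZ)))))))))
  →22  S(S(S(S(S(add(SZ, mul(add(add(Z, Z), add(SZ, Z)), add(add(Z, SSZ), add(Z, SZ)))))))))
  →23  S(S(S(S(S(S(add(Z, mul(add(add(Z, Z), add(SZ, Z)), add(add(Z, SSZ), add(Z, SZ))))))))))
  →24  S(S(S(S(S(S(mul(add(add(Z, Z), add(SZ, Z)), add(add(Z, SSZ), add(Z, SZ)))))))))
  →25  S(S(S(S(S(S(mul(add(Z, add(SZ, Z)), add(add(Z, SSZ), add(Z, SZ)))))))))
  →26  S(S(S(S(S(S(mul(add(SZ, Z), add(add(Z, SSZ), add(Z, SZ)))))))))
  →27  S(S(S(S(S(S(mul(S(add(Z, Z)), add(add(Z, SSZ), add(Z, SZ)))))))))
  →28  S(S(S(S(S(S(add(add(add(Z, SSZ), add(Z, SZ)), mul(add(Z, Z), add(add(Z, SSZ), add(Z, SZ))))))))))
  →29  S(S(S(S(S(S(add(add(SSZ, add(Z, SZ)), mul(add(Z, Z), add(add(Z, SSZ), add(Z, SZ))))))))))
  →30  S(S(S(S(S(S(add(S(add(SZ, add(Z, SZ))), mul(add(Z, Z), add(add(Z, SSZ), add(Z, SZ))))))))))
  →31  S(S(S(S(S(S(S(add(add(SZ, add(Z, SZ)), mul(add(Z, Z), add(add(Z, SSZ), add(Z, SZ)))))))))))
  →32  S(S(S(S(S(S(S(add(S(add(Z, add(Z, SZ))), mul(add(Z, Z), add(add(Z, SSZ), add(Z, SZ)))))))))))
  →33  S(S(S(S(S(S(S(S(add(add(Z, add(Z, SZ)), mul(add(Z, Z), add(add(Z, SSZ), add(Z, SZ))))))))))))
  →34  S(S(S(S(S(S(S(S(add(add(Z, SZ), mul(add(Z, Z), add(add(Z, SSZ), add(Z, SZ))))))))))))
  →35  S(S(S(S(S(S(S(S(add(SZ, mul(add(Z, Z), add(add(Z, SSZ), add(Z, SZ))))))))))))
  →36  S(S(S(S(S(S(S(S(S(add(Z, mul(add(Z, Z), add(add(Z, SSZ), add(Z, SZ)))))))))))))
  →37  S(S(S(S(S(S(S(S(S(mul(add(Z, Z), add(add(Z, SSZ), add(Z, SZ))))))))))))
  →38  S(S(S(S(S(S(S(S(S(mul(Z, add(add(Z, SSZ), add(Z, SZ))))))))))))
  →39  S^9(Z)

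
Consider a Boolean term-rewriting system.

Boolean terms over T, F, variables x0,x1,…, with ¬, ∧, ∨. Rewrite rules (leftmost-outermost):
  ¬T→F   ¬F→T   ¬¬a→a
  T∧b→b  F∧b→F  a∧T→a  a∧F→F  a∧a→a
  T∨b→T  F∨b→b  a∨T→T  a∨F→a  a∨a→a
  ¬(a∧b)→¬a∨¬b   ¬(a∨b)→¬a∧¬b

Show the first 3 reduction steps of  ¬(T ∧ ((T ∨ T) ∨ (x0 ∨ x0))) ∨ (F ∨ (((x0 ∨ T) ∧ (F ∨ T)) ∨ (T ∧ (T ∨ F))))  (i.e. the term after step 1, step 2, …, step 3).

Answer: after 3 steps: ¬((T ∨ T) ∨ (x0 ∨ x0)) ∨ (F ∨ (((x0 ∨ T) ∧ (F ∨ T)) ∨ (T ∧ (T ∨ F))))

Derivation:
  start: ¬(T ∧ ((T ∨ T) ∨ (x0 ∨ x0))) ∨ (F ∨ (((x0 ∨ T) ∧ (F ∨ T)) ∨ (T ∧ (T ∨ F))))
  [1] (¬T ∨ ¬((T ∨ T) ∨ (x0 ∨ x0))) ∨ (F ∨ (((x0 ∨ T) ∧ (F ∨ T)) ∨ (T ∧ (T ∨ F))))
  [2] (F ∨ ¬((T ∨ T) ∨ (x0 ∨ x0))) ∨ (F ∨ (((x0 ∨ T) ∧ (F ∨ T)) ∨ (T ∧ (T ∨ F))))
  [3] ¬((T ∨ T) ∨ (x0 ∨ x0)) ∨ (F ∨ (((x0 ∨ T) ∧ (F ∨ T)) ∨ (T ∧ (T ∨ F))))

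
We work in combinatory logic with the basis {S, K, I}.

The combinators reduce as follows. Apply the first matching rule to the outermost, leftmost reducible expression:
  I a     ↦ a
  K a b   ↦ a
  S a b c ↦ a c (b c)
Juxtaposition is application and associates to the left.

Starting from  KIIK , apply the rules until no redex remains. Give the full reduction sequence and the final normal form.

Answer: normal form = K  (in 2 steps)

Reduction:
  start: KIIK
  →1  IK
  →2  K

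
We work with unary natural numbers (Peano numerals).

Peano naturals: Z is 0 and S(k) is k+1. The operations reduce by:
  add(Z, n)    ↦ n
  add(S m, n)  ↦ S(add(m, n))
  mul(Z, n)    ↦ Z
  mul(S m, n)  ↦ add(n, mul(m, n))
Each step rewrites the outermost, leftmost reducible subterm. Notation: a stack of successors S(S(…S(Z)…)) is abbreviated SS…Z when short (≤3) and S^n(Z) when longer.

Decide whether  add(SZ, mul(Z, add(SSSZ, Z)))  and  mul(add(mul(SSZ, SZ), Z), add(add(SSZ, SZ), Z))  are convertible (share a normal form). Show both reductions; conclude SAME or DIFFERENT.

Answer: DIFFERENT — A ⇓ SZ, B ⇓ S^6(Z)

Reduction:
Term A:
  start: add(SZ, mul(Z, add(SSSZ, Z)))
  →1  S(add(Z, mul(Z, add(SSSZ, Z))))
  →2  S(mul(Z, add(SSSZ, Z)))
  →3  SZ

Term B:
  start: mul(add(mul(SSZ, SZ), Z), add(add(SSZ, SZ), Z))
  →1  mul(add(add(SZ, mul(SZ, SZ)), Z), add(add(SSZ, SZ), Z))
  →2  mul(add(S(add(Z, mul(SZ, SZ))), Z), add(add(SSZ, SZ), Z))
  →3  mul(S(add(add(Z, mul(SZ, SZ)), Z)), add(add(SSZ, SZ), Z))
  →4  add(add(add(SSZ, SZ), Z), mul(add(add(Z, mul(SZ, SZ)), Z), add(add(SSZ, SZ), Z)))
  →5  add(add(S(add(SZ, SZ)), Z), mul(add(add(Z, mul(SZ, SZ)), Z), add(add(SSZ, SZ), Z)))
  →6  add(S(add(add(SZ, SZ), Z)), mul(add(add(Z, mul(SZ, SZ)), Z), add(add(SSZ, SZ), Z)))
  →7  S(add(add(add(SZ, SZ), Z), mul(add(add(Z, mul(SZ, SZ)), Z), add(add(SSZ, SZ), Z))))
  →8  S(add(add(S(add(Z, SZ)), Z), mul(add(add(Z, mul(SZ, SZ)), Z), add(add(SSZ, SZ), Z))))
  →9  S(add(S(add(add(Z, SZ), Z)), mul(add(add(Z, mul(SZ, SZ)), Z), add(add(SSZ, SZ), Z))))
  →10  S(S(add(add(add(Z, SZ), Z), mul(add(add(Z, mul(SZ, SZ)), Z), add(add(SSZ, SZ), Z)))))
  →11  S(S(add(add(SZ, Z), mul(add(add(Z, mul(SZ, SZ)), Z), add(add(SSZ, SZ), Z)))))
  →12  S(S(add(S(add(Z, Z)), mul(add(add(Z, mul(SZ, SZ)), Z), add(add(SSZ, SZ), Z)))))
  →13  S(S(S(add(add(Z, Z), mul(add(add(Z, mul(SZ, SZ)), Z), add(add(SSZ, SZ), Z))))))
  →14  S(S(S(add(Z, mul(add(add(Z, mul(SZ, SZ)), Z), add(add(SSZ, SZ), Z))))))
  →15  S(S(S(mul(add(add(Z, mul(SZ, SZ)), Z), add(add(SSZ, SZ), Z)))))
  →16  S(S(S(mul(add(mul(SZ, SZ), Z), add(add(SSZ, SZ), Z)))))
  →17  S(S(S(mul(add(add(SZ, mul(Z, SZ)), Z), add(add(SSZ, SZ), Z)))))
  →18  S(S(S(mul(add(S(add(Z, mul(Z, SZ))), Z), add(add(SSZ, SZ), Z)))))
  →19  S(S(S(mul(S(add(add(Z, mul(Z, SZ)), Z)), add(add(SSZ, SZ), Z)))))
  →20  S(S(S(add(add(add(SSZ, SZ), Z), mul(add(add(Z, mul(Z, SZ)), Z), add(add(SSZ, SZ), Z))))))
  →21  S(S(S(add(add(S(add(SZ, SZ)), Z), mul(add(add(Z, mul(Z, SZ)), Z), add(add(SSZ, SZ), Z))))))
  →22  S(S(S(add(S(add(add(SZ, SZ), Z)), mul(add(add(Z, mul(Z, SZ)), Z), add(add(SSZ, SZ), Z))))))
  →23  S(S(S(S(add(add(add(SZ, SZ), Z), mul(add(add(Z, mul(Z, SZ)), Z), add(add(SSZ, SZ), Z)))))))
  →24  S(S(S(S(add(add(S(add(Z, SZ)), Z), mul(add(add(Z, mul(Z, SZ)), Z), add(add(SSZ, SZ), Z)))))))
  →25  S(S(S(S(add(S(add(add(Z, SZ), Z)), mul(add(add(Z, mul(Z, SZ)), Z), add(add(SSZ, SZ), Z)))))))
  →26  S(S(S(S(S(add(add(add(Z, SZ), Z), mul(add(add(Z, mul(Z, SZ)), Z), add(add(SSZ, SZ), Z))))))))
  →27  S(S(S(S(S(add(add(SZ, Z), mul(add(add(Z, mul(Z, SZ)), Z), add(add(SSZ, SZ), Z))))))))
  →28  S(S(S(S(S(add(S(add(Z, Z)), mul(add(add(Z, mul(Z, SZ)), Z), add(add(SSZ, SZ), Z))))))))
  →29  S(S(S(S(S(S(add(add(Z, Z), mul(add(add(Z, mul(Z, SZ)), Z), add(add(SSZ, SZ), Z)))))))))
  →30  S(S(S(S(S(S(add(Z, mul(add(add(Z, mul(Z, SZ)), Z), add(add(SSZ, SZ), Z)))))))))
  →31  S(S(S(S(S(S(mul(add(add(Z, mul(Z, SZ)), Z), add(add(SSZ, SZ), Z))))))))
  →32  S(S(S(S(S(S(mul(add(mul(Z, SZ), Z), add(add(SSZ, SZ), Z))))))))
  →33  S(S(S(S(S(S(mul(add(Z, Z), add(add(SSZ, SZ), Z))))))))
  →34  S(S(S(S(S(S(mul(Z, add(add(SSZ, SZ), Z))))))))
  →35  S^6(Z)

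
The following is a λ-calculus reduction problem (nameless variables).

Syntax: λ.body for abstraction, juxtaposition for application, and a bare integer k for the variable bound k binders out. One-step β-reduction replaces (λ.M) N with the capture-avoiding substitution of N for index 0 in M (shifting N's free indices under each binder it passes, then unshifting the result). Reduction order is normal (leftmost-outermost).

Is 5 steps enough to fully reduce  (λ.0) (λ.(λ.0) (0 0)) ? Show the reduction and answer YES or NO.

Answer: YES — reaches normal form λ.0 0 in 2 ≤ 5 steps

Derivation:
  start: (λ.0) (λ.(λ.0) (0 0))
  step 1: λ.(λ.0) (0 0)
  step 2: λ.0 0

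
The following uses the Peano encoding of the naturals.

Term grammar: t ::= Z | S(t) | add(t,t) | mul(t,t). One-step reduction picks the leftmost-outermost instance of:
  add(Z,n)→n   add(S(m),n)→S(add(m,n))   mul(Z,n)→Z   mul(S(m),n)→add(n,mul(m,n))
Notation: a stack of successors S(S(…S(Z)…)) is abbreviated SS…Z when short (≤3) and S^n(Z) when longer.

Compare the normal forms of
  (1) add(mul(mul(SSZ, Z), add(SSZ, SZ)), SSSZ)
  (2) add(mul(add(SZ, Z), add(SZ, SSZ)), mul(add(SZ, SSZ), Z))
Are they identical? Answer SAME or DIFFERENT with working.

Answer: SAME — A ⇓ SSSZ, B ⇓ SSSZ

Reduction:
Term A:
  start: add(mul(mul(SSZ, Z), add(SSZ, SZ)), SSSZ)
  →1  add(mul(add(Z, mul(SZ, Z)), add(SSZ, SZ)), SSSZ)
  →2  add(mul(mul(SZ, Z), add(SSZ, SZ)), SSSZ)
  →3  add(mul(add(Z, mul(Z, Z)), add(SSZ, SZ)), SSSZ)
  →4  add(mul(mul(Z, Z), add(SSZ, SZ)), SSSZ)
  →5  add(mul(Z, add(SSZ, SZ)), SSSZ)
  →6  add(Z, SSSZ)
  →7  SSSZ

Term B:
  start: add(mul(add(SZ, Z), add(SZ, SSZ)), mul(add(SZ, SSZ), Z))
  →1  add(mul(S(add(Z, Z)), add(SZ, SSZ)), mul(add(SZ, SSZ), Z))
  →2  add(add(add(SZ, SSZ), mul(add(Z, Z), add(SZ, SSZ))), mul(add(SZ, SSZ), Z))
  →3  add(add(S(add(Z, SSZ)), mul(add(Z, Z), add(SZ, SSZ))), mul(add(SZ, SSZ), Z))
  →4  add(S(add(add(Z, SSZ), mul(add(Z, Z), add(SZ, SSZ)))), mul(add(SZ, SSZ), Z))
  →5  S(add(add(add(Z, SSZ), mul(add(Z, Z), add(SZ, SSZ))), mul(add(SZ, SSZ), Z)))
  →6  S(add(add(SSZ, mul(add(Z, Z), add(SZ, SSZ))), mul(add(SZ, SSZ), Z)))
  →7  S(add(S(add(SZ, mul(add(Z, Z), add(SZ, SSZ)))), mul(add(SZ, SSZ), Z)))
  →8  S(S(add(add(SZ, mul(add(Z, Z), add(SZ, SSZ))), mul(add(SZ, SSZ), Z))))
  →9  S(S(add(S(add(Z, mul(add(Z, Z), add(SZ, SSZ)))), mul(add(SZ, SSZ), Z))))
  →10  S(S(S(add(add(Z, mul(add(Z, Z), add(SZ, SSZ))), mul(add(SZ, SSZ), Z)))))
  →11  S(S(S(add(mul(add(Z, Z), add(SZ, SSZ)), mul(add(SZ, SSZ), Z)))))
  →12  S(S(S(add(mul(Z, add(SZ, SSZ)), mul(add(SZ, SSZ), Z)))))
  →13  S(S(S(add(Z, mul(add(SZ, SSZ), Z)))))
  →14  S(S(S(mul(add(SZ, SSZ), Z))))
  →15  S(S(S(mul(S(add(Z, SSZ)), Z))))
  →16  S(S(S(add(Z, mul(add(Z, SSZ), Z)))))
  →17  S(S(S(mul(add(Z, SSZ), Z))))
  →18  S(S(S(mul(SSZ, Z))))
  →19  S(S(S(add(Z, mul(SZ, Z)))))
  →20  S(S(S(mul(SZ, Z))))
  →21  S(S(S(add(Z, mul(Z, Z)))))
  →22  S(S(S(mul(Z, Z))))
  →23  SSSZ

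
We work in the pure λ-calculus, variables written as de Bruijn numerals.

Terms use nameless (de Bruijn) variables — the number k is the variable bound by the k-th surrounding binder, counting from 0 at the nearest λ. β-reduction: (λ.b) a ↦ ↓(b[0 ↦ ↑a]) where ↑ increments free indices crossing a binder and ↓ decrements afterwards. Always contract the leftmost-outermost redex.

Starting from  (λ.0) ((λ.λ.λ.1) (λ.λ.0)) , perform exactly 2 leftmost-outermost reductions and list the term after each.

Answer: after 2 steps: λ.λ.1

Derivation:
  start: (λ.0) ((λ.λ.λ.1) (λ.λ.0))
  step 1: (λ.λ.λ.1) (λ.λ.0)
  step 2: λ.λ.1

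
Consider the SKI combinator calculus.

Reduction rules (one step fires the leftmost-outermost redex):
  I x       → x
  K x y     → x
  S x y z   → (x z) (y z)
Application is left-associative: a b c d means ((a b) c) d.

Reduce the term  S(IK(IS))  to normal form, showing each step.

  start: S(IK(IS))
  →1  S(K(IS))
  →2  S(KS)

Answer: normal form = S(KS)  (in 2 steps)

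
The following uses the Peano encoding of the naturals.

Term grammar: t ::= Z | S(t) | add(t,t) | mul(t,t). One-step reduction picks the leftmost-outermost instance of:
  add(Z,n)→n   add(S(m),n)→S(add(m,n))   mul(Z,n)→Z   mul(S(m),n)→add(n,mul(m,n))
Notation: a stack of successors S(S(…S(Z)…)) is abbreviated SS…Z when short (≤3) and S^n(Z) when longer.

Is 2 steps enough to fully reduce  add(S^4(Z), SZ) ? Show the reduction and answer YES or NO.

Answer: NO — after 2 steps the term is S(S(add(SSZ, SZ))), not yet normal

Reduction:
  start: add(S^4(Z), SZ)
  step 1: S(add(SSSZ, SZ))
  step 2: S(S(add(SSZ, SZ)))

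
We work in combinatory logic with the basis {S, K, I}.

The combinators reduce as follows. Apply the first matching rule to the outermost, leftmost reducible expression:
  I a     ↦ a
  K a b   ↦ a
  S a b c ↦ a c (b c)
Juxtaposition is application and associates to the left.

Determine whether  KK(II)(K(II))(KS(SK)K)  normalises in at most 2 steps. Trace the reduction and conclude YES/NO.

Answer: NO — after 2 steps the term is K(II), not yet normal

Working:
  start: KK(II)(K(II))(KS(SK)K)
  →1  K(K(II))(KS(SK)K)
  →2  K(II)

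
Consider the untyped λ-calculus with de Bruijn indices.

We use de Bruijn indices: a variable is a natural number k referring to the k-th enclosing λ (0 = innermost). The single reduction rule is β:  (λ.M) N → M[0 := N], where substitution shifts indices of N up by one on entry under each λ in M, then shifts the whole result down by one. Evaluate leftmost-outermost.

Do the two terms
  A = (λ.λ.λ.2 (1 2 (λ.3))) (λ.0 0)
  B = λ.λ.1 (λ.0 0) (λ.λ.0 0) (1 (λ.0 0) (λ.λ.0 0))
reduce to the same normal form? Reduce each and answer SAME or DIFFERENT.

Term A:
  start: (λ.λ.λ.2 (1 2 (λ.3))) (λ.0 0)
  step 1: λ.λ.(λ.0 0) (1 (λ.0 0) (λ.λ.0 0))
  step 2: λ.λ.1 (λ.0 0) (λ.λ.0 0) (1 (λ.0 0) (λ.λ.0 0))

Term B:
  start: λ.λ.1 (λ.0 0) (λ.λ.0 0) (1 (λ.0 0) (λ.λ.0 0))

Answer: SAME — A ⇓ λ.λ.1 (λ.0 0) (λ.λ.0 0) (1 (λ.0 0) (λ.λ.0 0)), B ⇓ λ.λ.1 (λ.0 0) (λ.λ.0 0) (1 (λ.0 0) (λ.λ.0 0))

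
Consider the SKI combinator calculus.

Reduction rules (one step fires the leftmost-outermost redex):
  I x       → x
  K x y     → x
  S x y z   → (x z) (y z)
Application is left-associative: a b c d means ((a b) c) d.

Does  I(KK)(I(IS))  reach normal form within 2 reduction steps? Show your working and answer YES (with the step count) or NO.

Answer: YES — reaches normal form K in 2 ≤ 2 steps

Reduction:
  start: I(KK)(I(IS))
  [1] KK(I(IS))
  [2] K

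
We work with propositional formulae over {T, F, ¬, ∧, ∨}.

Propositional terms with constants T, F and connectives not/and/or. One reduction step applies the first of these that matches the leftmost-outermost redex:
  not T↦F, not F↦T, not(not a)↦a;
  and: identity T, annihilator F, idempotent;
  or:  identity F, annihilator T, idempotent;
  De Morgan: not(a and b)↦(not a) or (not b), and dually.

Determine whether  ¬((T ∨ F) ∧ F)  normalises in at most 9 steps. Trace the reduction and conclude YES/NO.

Answer: YES — reaches normal form T in 6 ≤ 9 steps

Reduction:
  start: ¬((T ∨ F) ∧ F)
  →1  ¬(T ∨ F) ∨ ¬F
  →2  (¬T ∧ ¬F) ∨ ¬F
  →3  (F ∧ ¬F) ∨ ¬F
  →4  F ∨ ¬F
  →5  ¬F
  →6  T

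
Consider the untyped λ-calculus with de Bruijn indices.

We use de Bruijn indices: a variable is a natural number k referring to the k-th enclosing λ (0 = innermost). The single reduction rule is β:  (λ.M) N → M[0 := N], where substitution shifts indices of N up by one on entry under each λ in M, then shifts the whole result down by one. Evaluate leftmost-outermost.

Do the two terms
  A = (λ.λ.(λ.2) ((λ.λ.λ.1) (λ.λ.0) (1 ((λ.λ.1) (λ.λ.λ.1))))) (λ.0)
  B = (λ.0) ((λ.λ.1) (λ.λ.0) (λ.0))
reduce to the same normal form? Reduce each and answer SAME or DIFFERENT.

Term A:
  start: (λ.λ.(λ.2) ((λ.λ.λ.1) (λ.λ.0) (1 ((λ.λ.1) (λ.λ.λ.1))))) (λ.0)
  step 1: λ.(λ.λ.0) ((λ.λ.λ.1) (λ.λ.0) ((λ.0) ((λ.λ.1) (λ.λ.λ.1))))
  step 2: λ.λ.0

Term B:
  start: (λ.0) ((λ.λ.1) (λ.λ.0) (λ.0))
  step 1: (λ.λ.1) (λ.λ.0) (λ.0)
  step 2: (λ.λ.λ.0) (λ.0)
  step 3: λ.λ.0

Answer: SAME — A ⇓ λ.λ.0, B ⇓ λ.λ.0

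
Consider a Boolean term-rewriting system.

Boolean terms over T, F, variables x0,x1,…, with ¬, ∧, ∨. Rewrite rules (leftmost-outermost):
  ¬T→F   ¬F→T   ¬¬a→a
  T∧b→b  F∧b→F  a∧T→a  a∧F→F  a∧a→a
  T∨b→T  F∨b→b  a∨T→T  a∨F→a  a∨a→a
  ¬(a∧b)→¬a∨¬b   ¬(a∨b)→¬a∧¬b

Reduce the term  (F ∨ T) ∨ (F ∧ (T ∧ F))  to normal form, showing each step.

Answer: normal form = T  (in 2 steps)

Derivation:
  start: (F ∨ T) ∨ (F ∧ (T ∧ F))
  [1] T ∨ (F ∧ (T ∧ F))
  [2] T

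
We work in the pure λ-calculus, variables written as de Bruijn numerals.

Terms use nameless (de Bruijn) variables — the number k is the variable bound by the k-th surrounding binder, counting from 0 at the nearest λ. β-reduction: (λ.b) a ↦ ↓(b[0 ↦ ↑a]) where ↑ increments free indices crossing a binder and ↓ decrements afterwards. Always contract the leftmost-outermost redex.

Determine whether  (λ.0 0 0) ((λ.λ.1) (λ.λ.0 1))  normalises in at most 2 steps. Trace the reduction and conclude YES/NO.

  start: (λ.0 0 0) ((λ.λ.1) (λ.λ.0 1))
  →1  (λ.λ.1) (λ.λ.0 1) ((λ.λ.1) (λ.λ.0 1)) ((λ.λ.1) (λ.λ.0 1))
  →2  (λ.λ.λ.0 1) ((λ.λ.1) (λ.λ.0 1)) ((λ.λ.1) (λ.λ.0 1))

Answer: NO — after 2 steps the term is (λ.λ.λ.0 1) ((λ.λ.1) (λ.λ.0 1)) ((λ.λ.1) (λ.λ.0 1)), not yet normal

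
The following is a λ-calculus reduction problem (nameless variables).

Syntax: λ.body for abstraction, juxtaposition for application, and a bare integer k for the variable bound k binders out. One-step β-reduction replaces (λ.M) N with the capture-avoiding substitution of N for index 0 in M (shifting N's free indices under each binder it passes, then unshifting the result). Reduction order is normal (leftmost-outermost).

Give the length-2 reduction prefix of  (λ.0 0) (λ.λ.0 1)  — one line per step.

  start: (λ.0 0) (λ.λ.0 1)
  [1] (λ.λ.0 1) (λ.λ.0 1)
  [2] λ.0 (λ.λ.0 1)

Answer: after 2 steps: λ.0 (λ.λ.0 1)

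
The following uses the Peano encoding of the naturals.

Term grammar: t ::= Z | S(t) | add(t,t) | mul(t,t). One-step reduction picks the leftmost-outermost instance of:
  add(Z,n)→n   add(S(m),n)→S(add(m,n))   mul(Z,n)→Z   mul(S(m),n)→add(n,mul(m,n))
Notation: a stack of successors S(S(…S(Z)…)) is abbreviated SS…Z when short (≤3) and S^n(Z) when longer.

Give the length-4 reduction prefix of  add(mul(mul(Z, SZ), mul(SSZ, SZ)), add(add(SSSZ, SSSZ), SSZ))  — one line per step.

Answer: after 4 steps: add(S(add(SSZ, SSSZ)), SSZ)

Working:
  start: add(mul(mul(Z, SZ), mul(SSZ, SZ)), add(add(SSSZ, SSSZ), SSZ))
  →1  add(mul(Z, mul(SSZ, SZ)), add(add(SSSZ, SSSZ), SSZ))
  →2  add(Z, add(add(SSSZ, SSSZ), SSZ))
  →3  add(add(SSSZ, SSSZ), SSZ)
  →4  add(S(add(SSZ, SSSZ)), SSZ)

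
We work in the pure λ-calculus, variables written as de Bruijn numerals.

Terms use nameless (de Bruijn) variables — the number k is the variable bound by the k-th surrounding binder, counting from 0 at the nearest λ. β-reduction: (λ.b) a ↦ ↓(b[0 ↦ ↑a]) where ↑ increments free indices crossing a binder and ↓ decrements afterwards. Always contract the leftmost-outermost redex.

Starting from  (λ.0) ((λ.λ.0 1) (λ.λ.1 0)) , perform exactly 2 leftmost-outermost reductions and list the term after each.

  start: (λ.0) ((λ.λ.0 1) (λ.λ.1 0))
  →1  (λ.λ.0 1) (λ.λ.1 0)
  →2  λ.0 (λ.λ.1 0)

Answer: after 2 steps: λ.0 (λ.λ.1 0)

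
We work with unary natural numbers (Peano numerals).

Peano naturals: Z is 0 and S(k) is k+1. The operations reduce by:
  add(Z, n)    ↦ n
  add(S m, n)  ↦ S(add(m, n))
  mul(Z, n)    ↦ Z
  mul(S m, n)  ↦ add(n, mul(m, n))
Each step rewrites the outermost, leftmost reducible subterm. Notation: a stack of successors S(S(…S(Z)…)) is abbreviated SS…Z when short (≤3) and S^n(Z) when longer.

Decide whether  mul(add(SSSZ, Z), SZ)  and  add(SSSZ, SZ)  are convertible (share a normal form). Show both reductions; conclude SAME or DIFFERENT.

Answer: DIFFERENT — A ⇓ SSSZ, B ⇓ S^4(Z)

Reduction:
Term A:
  start: mul(add(SSSZ, Z), SZ)
  [1] mul(S(add(SSZ, Z)), SZ)
  [2] add(SZ, mul(add(SSZ, Z), SZ))
  [3] S(add(Z, mul(add(SSZ, Z), SZ)))
  [4] S(mul(add(SSZ, Z), SZ))
  [5] S(mul(S(add(SZ, Z)), SZ))
  [6] S(add(SZ, mul(add(SZ, Z), SZ)))
  [7] S(S(add(Z, mul(add(SZ, Z), SZ))))
  [8] S(S(mul(add(SZ, Z), SZ)))
  [9] S(S(mul(S(add(Z, Z)), SZ)))
  [10] S(S(add(SZ, mul(add(Z, Z), SZ))))
  [11] S(S(S(add(Z, mul(add(Z, Z), SZ)))))
  [12] S(S(S(mul(add(Z, Z), SZ))))
  [13] S(S(S(mul(Z, SZ))))
  [14] SSSZ

Term B:
  start: add(SSSZ, SZ)
  [1] S(add(SSZ, SZ))
  [2] S(S(add(SZ, SZ)))
  [3] S(S(S(add(Z, SZ))))
  [4] S^4(Z)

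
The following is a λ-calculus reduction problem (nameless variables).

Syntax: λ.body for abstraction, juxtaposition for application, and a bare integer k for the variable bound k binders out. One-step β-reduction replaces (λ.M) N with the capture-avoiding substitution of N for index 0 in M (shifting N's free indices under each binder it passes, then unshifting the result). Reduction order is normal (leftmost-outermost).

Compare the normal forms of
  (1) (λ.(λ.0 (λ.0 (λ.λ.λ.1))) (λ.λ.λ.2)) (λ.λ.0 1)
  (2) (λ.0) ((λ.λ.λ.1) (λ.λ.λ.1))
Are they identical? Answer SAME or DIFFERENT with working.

Term A:
  start: (λ.(λ.0 (λ.0 (λ.λ.λ.1))) (λ.λ.λ.2)) (λ.λ.0 1)
  [1] (λ.0 (λ.0 (λ.λ.λ.1))) (λ.λ.λ.2)
  [2] (λ.λ.λ.2) (λ.0 (λ.λ.λ.1))
  [3] λ.λ.λ.0 (λ.λ.λ.1)

Term B:
  start: (λ.0) ((λ.λ.λ.1) (λ.λ.λ.1))
  [1] (λ.λ.λ.1) (λ.λ.λ.1)
  [2] λ.λ.1

Answer: DIFFERENT — A ⇓ λ.λ.λ.0 (λ.λ.λ.1), B ⇓ λ.λ.1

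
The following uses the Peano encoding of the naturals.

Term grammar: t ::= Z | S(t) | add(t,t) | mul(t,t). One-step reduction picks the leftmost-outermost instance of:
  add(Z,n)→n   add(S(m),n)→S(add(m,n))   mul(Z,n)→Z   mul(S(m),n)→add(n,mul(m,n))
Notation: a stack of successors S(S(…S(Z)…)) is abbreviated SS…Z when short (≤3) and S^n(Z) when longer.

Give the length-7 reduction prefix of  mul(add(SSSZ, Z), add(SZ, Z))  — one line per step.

Answer: after 7 steps: S(mul(S(add(SZ, Z)), add(SZ, Z)))

Derivation:
  start: mul(add(SSSZ, Z), add(SZ, Z))
  step 1: mul(S(add(SSZ, Z)), add(SZ, Z))
  step 2: add(add(SZ, Z), mul(add(SSZ, Z), add(SZ, Z)))
  step 3: add(S(add(Z, Z)), mul(add(SSZ, Z), add(SZ, Z)))
  step 4: S(add(add(Z, Z), mul(add(SSZ, Z), add(SZ, Z))))
  step 5: S(add(Z, mul(add(SSZ, Z), add(SZ, Z))))
  step 6: S(mul(add(SSZ, Z), add(SZ, Z)))
  step 7: S(mul(S(add(SZ, Z)), add(SZ, Z)))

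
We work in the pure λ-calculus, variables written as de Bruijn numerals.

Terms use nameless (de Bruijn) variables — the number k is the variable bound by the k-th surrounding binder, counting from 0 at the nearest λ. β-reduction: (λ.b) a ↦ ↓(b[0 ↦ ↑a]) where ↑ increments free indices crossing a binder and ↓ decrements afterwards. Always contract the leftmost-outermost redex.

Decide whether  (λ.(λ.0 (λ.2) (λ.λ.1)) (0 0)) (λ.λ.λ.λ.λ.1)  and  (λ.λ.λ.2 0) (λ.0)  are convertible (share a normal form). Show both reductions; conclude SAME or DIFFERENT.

Answer: DIFFERENT — A ⇓ λ.λ.1, B ⇓ λ.λ.0

Reduction:
Term A:
  start: (λ.(λ.0 (λ.2) (λ.λ.1)) (0 0)) (λ.λ.λ.λ.λ.1)
  step 1: (λ.0 (λ.λ.λ.λ.λ.λ.1) (λ.λ.1)) ((λ.λ.λ.λ.λ.1) (λ.λ.λ.λ.λ.1))
  step 2: (λ.λ.λ.λ.λ.1) (λ.λ.λ.λ.λ.1) (λ.λ.λ.λ.λ.λ.1) (λ.λ.1)
  step 3: (λ.λ.λ.λ.1) (λ.λ.λ.λ.λ.λ.1) (λ.λ.1)
  step 4: (λ.λ.λ.1) (λ.λ.1)
  step 5: λ.λ.1

Term B:
  start: (λ.λ.λ.2 0) (λ.0)
  step 1: λ.λ.(λ.0) 0
  step 2: λ.λ.0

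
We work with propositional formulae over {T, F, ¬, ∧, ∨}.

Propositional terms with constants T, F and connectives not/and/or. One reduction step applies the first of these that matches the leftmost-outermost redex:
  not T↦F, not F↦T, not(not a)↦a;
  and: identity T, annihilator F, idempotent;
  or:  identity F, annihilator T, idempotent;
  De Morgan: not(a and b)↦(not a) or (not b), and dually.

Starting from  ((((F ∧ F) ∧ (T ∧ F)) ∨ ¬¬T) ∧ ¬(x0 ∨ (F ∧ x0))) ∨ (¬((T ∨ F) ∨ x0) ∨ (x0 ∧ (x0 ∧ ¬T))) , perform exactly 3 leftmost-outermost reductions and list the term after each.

  start: ((((F ∧ F) ∧ (T ∧ F)) ∨ ¬¬T) ∧ ¬(x0 ∨ (F ∧ x0))) ∨ (¬((T ∨ F) ∨ x0) ∨ (x0 ∧ (x0 ∧ ¬T)))
  →1  (((F ∧ (T ∧ F)) ∨ ¬¬T) ∧ ¬(x0 ∨ (F ∧ x0))) ∨ (¬((T ∨ F) ∨ x0) ∨ (x0 ∧ (x0 ∧ ¬T)))
  →2  ((F ∨ ¬¬T) ∧ ¬(x0 ∨ (F ∧ x0))) ∨ (¬((T ∨ F) ∨ x0) ∨ (x0 ∧ (x0 ∧ ¬T)))
  →3  (¬¬T ∧ ¬(x0 ∨ (F ∧ x0))) ∨ (¬((T ∨ F) ∨ x0) ∨ (x0 ∧ (x0 ∧ ¬T)))

Answer: after 3 steps: (¬¬T ∧ ¬(x0 ∨ (F ∧ x0))) ∨ (¬((T ∨ F) ∨ x0) ∨ (x0 ∧ (x0 ∧ ¬T)))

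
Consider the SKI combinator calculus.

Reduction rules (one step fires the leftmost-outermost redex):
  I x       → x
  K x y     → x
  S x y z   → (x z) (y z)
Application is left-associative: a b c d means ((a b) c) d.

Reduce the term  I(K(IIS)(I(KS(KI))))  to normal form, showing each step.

  start: I(K(IIS)(I(KS(KI))))
  [1] K(IIS)(I(KS(KI)))
  [2] IIS
  [3] IS
  [4] S

Answer: normal form = S  (in 4 steps)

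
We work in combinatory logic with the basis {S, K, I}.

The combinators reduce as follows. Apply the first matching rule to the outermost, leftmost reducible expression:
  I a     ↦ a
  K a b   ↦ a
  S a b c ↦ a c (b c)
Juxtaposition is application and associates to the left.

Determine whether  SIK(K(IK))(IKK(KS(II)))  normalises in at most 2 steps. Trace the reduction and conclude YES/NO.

Answer: NO — after 2 steps the term is K(IK)(K(K(IK)))(IKK(KS(II))), not yet normal

Reduction:
  start: SIK(K(IK))(IKK(KS(II)))
  →1  I(K(IK))(K(K(IK)))(IKK(KS(II)))
  →2  K(IK)(K(K(IK)))(IKK(KS(II)))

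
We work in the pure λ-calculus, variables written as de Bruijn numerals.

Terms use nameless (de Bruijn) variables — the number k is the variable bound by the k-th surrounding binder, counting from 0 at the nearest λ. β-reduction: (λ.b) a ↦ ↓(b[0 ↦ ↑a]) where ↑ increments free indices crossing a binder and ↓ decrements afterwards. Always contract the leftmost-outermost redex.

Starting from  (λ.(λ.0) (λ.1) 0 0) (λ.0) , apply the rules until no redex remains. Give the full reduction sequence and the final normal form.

  start: (λ.(λ.0) (λ.1) 0 0) (λ.0)
  [1] (λ.0) (λ.λ.0) (λ.0) (λ.0)
  [2] (λ.λ.0) (λ.0) (λ.0)
  [3] (λ.0) (λ.0)
  [4] λ.0

Answer: normal form = λ.0  (in 4 steps)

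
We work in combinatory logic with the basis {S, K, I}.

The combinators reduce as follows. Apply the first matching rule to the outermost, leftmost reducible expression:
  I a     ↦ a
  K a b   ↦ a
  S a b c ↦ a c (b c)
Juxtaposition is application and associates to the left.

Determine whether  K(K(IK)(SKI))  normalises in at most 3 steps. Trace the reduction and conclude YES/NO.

Answer: YES — reaches normal form KK in 2 ≤ 3 steps

Derivation:
  start: K(K(IK)(SKI))
  [1] K(IK)
  [2] KK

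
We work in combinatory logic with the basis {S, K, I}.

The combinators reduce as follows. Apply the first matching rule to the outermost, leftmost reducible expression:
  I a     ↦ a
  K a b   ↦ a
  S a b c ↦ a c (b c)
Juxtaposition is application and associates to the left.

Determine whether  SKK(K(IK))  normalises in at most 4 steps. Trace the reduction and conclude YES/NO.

  start: SKK(K(IK))
  →1  K(K(IK))(K(K(IK)))
  →2  K(IK)
  →3  KK

Answer: YES — reaches normal form KK in 3 ≤ 4 steps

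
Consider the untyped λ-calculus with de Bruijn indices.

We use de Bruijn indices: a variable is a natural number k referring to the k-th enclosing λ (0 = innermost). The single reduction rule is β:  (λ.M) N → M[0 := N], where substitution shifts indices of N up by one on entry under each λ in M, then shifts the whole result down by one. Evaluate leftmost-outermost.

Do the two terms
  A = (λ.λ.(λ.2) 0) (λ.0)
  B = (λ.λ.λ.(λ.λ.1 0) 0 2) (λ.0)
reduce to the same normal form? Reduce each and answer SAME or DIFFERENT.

Term A:
  start: (λ.λ.(λ.2) 0) (λ.0)
  →1  λ.(λ.λ.0) 0
  →2  λ.λ.0

Term B:
  start: (λ.λ.λ.(λ.λ.1 0) 0 2) (λ.0)
  →1  λ.λ.(λ.λ.1 0) 0 (λ.0)
  →2  λ.λ.(λ.1 0) (λ.0)
  →3  λ.λ.0 (λ.0)

Answer: DIFFERENT — A ⇓ λ.λ.0, B ⇓ λ.λ.0 (λ.0)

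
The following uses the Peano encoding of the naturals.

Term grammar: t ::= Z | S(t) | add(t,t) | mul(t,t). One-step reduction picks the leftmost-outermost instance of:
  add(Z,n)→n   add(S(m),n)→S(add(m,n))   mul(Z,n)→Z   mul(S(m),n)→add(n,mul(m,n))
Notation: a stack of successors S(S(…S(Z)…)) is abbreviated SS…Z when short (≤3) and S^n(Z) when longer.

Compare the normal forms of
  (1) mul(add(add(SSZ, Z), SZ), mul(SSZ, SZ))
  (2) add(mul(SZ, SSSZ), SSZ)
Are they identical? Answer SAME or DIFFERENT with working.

Term A:
  start: mul(add(add(SSZ, Z), SZ), mul(SSZ, SZ))
  step 1: mul(add(S(add(SZ, Z)), SZ), mul(SSZ, SZ))
  step 2: mul(S(add(add(SZ, Z), SZ)), mul(SSZ, SZ))
  step 3: add(mul(SSZ, SZ), mul(add(add(SZ, Z), SZ), mul(SSZ, SZ)))
  step 4: add(add(SZ, mul(SZ, SZ)), mul(add(add(SZ, Z), SZ), mul(SSZ, SZ)))
  step 5: add(S(add(Z, mul(SZ, SZ))), mul(add(add(SZ, Z), SZ), mul(SSZ, SZ)))
  step 6: S(add(add(Z, mul(SZ, SZ)), mul(add(add(SZ, Z), SZ), mul(SSZ, SZ))))
  step 7: S(add(mul(SZ, SZ), mul(add(add(SZ, Z), SZ), mul(SSZ, SZ))))
  step 8: S(add(add(SZ, mul(Z, SZ)), mul(add(add(SZ, Z), SZ), mul(SSZ, SZ))))
  step 9: S(add(S(add(Z, mul(Z, SZ))), mul(add(add(SZ, Z), SZ), mul(SSZ, SZ))))
  step 10: S(S(add(add(Z, mul(Z, SZ)), mul(add(add(SZ, Z), SZ), mul(SSZ, SZ)))))
  step 11: S(S(add(mul(Z, SZ), mul(add(add(SZ, Z), SZ), mul(SSZ, SZ)))))
  step 12: S(S(add(Z, mul(add(add(SZ, Z), SZ), mul(SSZ, SZ)))))
  step 13: S(S(mul(add(add(SZ, Z), SZ), mul(SSZ, SZ))))
  step 14: S(S(mul(add(S(add(Z, Z)), SZ), mul(SSZ, SZ))))
  step 15: S(S(mul(S(add(add(Z, Z), SZ)), mul(SSZ, SZ))))
  step 16: S(S(add(mul(SSZ, SZ), mul(add(add(Z, Z), SZ), mul(SSZ, SZ)))))
  step 17: S(S(add(add(SZ, mul(SZ, SZ)), mul(add(add(Z, Z), SZ), mul(SSZ, SZ)))))
  step 18: S(S(add(S(add(Z, mul(SZ, SZ))), mul(add(add(Z, Z), SZ), mul(SSZ, SZ)))))
  step 19: S(S(S(add(add(Z, mul(SZ, SZ)), mul(add(add(Z, Z), SZ), mul(SSZ, SZ))))))
  step 20: S(S(S(add(mul(SZ, SZ), mul(add(add(Z, Z), SZ), mul(SSZ, SZ))))))
  step 21: S(S(S(add(add(SZ, mul(Z, SZ)), mul(add(add(Z, Z), SZ), mul(SSZ, SZ))))))
  step 22: S(S(S(add(S(add(Z, mul(Z, SZ))), mul(add(add(Z, Z), SZ), mul(SSZ, SZ))))))
  step 23: S(S(S(S(add(add(Z, mul(Z, SZ)), mul(add(add(Z, Z), SZ), mul(SSZ, SZ)))))))
  step 24: S(S(S(S(add(mul(Z, SZ), mul(add(add(Z, Z), SZ), mul(SSZ, SZ)))))))
  step 25: S(S(S(S(add(Z, mul(add(add(Z, Z), SZ), mul(SSZ, SZ)))))))
  step 26: S(S(S(S(mul(add(add(Z, Z), SZ), mul(SSZ, SZ))))))
  step 27: S(S(S(S(mul(add(Z, SZ), mul(SSZ, SZ))))))
  step 28: S(S(S(S(mul(SZ, mul(SSZ, SZ))))))
  step 29: S(S(S(S(add(mul(SSZ, SZ), mul(Z, mul(SSZ, SZ)))))))
  step 30: S(S(S(S(add(add(SZ, mul(SZ, SZ)), mul(Z, mul(SSZ, SZ)))))))
  step 31: S(S(S(S(add(S(add(Z, mul(SZ, SZ))), mul(Z, mul(SSZ, SZ)))))))
  step 32: S(S(S(S(S(add(add(Z, mul(SZ, SZ)), mul(Z, mul(SSZ, SZ))))))))
  step 33: S(S(S(S(S(add(mul(SZ, SZ), mul(Z, mul(SSZ, SZ))))))))
  step 34: S(S(S(S(S(add(add(SZ, mul(Z, SZ)), mul(Z, mul(SSZ, SZ))))))))
  step 35: S(S(S(S(S(add(S(add(Z, mul(Z, SZ))), mul(Z, mul(SSZ, SZ))))))))
  step 36: S(S(S(S(S(S(add(add(Z, mul(Z, SZ)), mul(Z, mul(SSZ, SZ)))))))))
  step 37: S(S(S(S(S(S(add(mul(Z, SZ), mul(Z, mul(SSZ, SZ)))))))))
  step 38: S(S(S(S(S(S(add(Z, mul(Z, mul(SSZ, SZ)))))))))
  step 39: S(S(S(S(S(S(mul(Z, mul(SSZ, SZ))))))))
  step 40: S^6(Z)

Term B:
  start: add(mul(SZ, SSSZ), SSZ)
  step 1: add(add(SSSZ, mul(Z, SSSZ)), SSZ)
  step 2: add(S(add(SSZ, mul(Z, SSSZ))), SSZ)
  step 3: S(add(add(SSZ, mul(Z, SSSZ)), SSZ))
  step 4: S(add(S(add(SZ, mul(Z, SSSZ))), SSZ))
  step 5: S(S(add(add(SZ, mul(Z, SSSZ)), SSZ)))
  step 6: S(S(add(S(add(Z, mul(Z, SSSZ))), SSZ)))
  step 7: S(S(S(add(add(Z, mul(Z, SSSZ)), SSZ))))
  step 8: S(S(S(add(mul(Z, SSSZ), SSZ))))
  step 9: S(S(S(add(Z, SSZ))))
  step 10: S^5(Z)

Answer: DIFFERENT — A ⇓ S^6(Z), B ⇓ S^5(Z)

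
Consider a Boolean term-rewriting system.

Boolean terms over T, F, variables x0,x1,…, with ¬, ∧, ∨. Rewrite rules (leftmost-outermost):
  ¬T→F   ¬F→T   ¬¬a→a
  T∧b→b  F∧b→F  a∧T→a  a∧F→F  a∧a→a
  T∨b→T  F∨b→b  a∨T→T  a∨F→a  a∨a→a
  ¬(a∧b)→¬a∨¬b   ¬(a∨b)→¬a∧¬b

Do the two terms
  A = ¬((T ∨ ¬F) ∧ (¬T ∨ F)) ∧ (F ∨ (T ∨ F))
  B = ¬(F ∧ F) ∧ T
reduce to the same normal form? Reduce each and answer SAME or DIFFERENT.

Term A:
  start: ¬((T ∨ ¬F) ∧ (¬T ∨ F)) ∧ (F ∨ (T ∨ F))
  →1  (¬(T ∨ ¬F) ∨ ¬(¬T ∨ F)) ∧ (F ∨ (T ∨ F))
  →2  ((¬T ∧ ¬¬F) ∨ ¬(¬T ∨ F)) ∧ (F ∨ (T ∨ F))
  →3  ((F ∧ ¬¬F) ∨ ¬(¬T ∨ F)) ∧ (F ∨ (T ∨ F))
  →4  (F ∨ ¬(¬T ∨ F)) ∧ (F ∨ (T ∨ F))
  →5  ¬(¬T ∨ F) ∧ (F ∨ (T ∨ F))
  →6  (¬¬T ∧ ¬F) ∧ (F ∨ (T ∨ F))
  →7  (T ∧ ¬F) ∧ (F ∨ (T ∨ F))
  →8  ¬F ∧ (F ∨ (T ∨ F))
  →9  T ∧ (F ∨ (T ∨ F))
  →10  F ∨ (T ∨ F)
  →11  T ∨ F
  →12  T

Term B:
  start: ¬(F ∧ F) ∧ T
  →1  ¬(F ∧ F)
  →2  ¬F ∨ ¬F
  →3  ¬F
  →4  T

Answer: SAME — A ⇓ T, B ⇓ T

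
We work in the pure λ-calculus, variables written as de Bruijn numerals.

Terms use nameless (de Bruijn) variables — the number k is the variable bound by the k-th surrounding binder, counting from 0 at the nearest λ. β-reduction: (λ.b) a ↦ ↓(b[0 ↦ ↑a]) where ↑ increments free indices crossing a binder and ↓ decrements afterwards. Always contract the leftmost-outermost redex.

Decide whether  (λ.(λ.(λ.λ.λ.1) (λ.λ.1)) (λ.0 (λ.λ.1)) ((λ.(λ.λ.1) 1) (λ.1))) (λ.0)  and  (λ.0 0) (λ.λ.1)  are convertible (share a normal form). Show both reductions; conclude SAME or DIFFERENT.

Term A:
  start: (λ.(λ.(λ.λ.λ.1) (λ.λ.1)) (λ.0 (λ.λ.1)) ((λ.(λ.λ.1) 1) (λ.1))) (λ.0)
  →1  (λ.(λ.λ.λ.1) (λ.λ.1)) (λ.0 (λ.λ.1)) ((λ.(λ.λ.1) (λ.0)) (λ.λ.0))
  →2  (λ.λ.λ.1) (λ.λ.1) ((λ.(λ.λ.1) (λ.0)) (λ.λ.0))
  →3  (λ.λ.1) ((λ.(λ.λ.1) (λ.0)) (λ.λ.0))
  →4  λ.(λ.(λ.λ.1) (λ.0)) (λ.λ.0)
  →5  λ.(λ.λ.1) (λ.0)
  →6  λ.λ.λ.0

Term B:
  start: (λ.0 0) (λ.λ.1)
  →1  (λ.λ.1) (λ.λ.1)
  →2  λ.λ.λ.1

Answer: DIFFERENT — A ⇓ λ.λ.λ.0, B ⇓ λ.λ.λ.1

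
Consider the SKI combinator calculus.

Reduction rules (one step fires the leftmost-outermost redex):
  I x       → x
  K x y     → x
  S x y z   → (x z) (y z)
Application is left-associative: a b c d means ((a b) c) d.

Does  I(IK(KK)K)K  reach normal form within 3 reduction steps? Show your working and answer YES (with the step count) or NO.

Answer: NO — after 3 steps the term is KKK, not yet normal

Derivation:
  start: I(IK(KK)K)K
  [1] IK(KK)KK
  [2] K(KK)KK
  [3] KKK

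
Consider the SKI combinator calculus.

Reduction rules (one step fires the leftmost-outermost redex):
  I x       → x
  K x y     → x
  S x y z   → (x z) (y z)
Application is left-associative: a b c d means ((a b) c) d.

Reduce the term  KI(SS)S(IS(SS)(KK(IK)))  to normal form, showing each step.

  start: KI(SS)S(IS(SS)(KK(IK)))
  step 1: IS(IS(SS)(KK(IK)))
  step 2: S(IS(SS)(KK(IK)))
  step 3: S(S(SS)(KK(IK)))
  step 4: S(S(SS)K)

Answer: normal form = S(S(SS)K)  (in 4 steps)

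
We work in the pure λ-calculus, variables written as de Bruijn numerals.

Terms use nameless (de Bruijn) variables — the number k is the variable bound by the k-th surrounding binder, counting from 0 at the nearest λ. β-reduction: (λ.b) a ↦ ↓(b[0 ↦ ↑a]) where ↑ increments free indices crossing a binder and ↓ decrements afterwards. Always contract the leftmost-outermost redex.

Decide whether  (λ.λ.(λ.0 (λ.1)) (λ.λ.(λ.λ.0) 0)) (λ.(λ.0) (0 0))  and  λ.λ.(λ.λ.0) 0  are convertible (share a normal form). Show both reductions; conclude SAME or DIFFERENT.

Term A:
  start: (λ.λ.(λ.0 (λ.1)) (λ.λ.(λ.λ.0) 0)) (λ.(λ.0) (0 0))
  →1  λ.(λ.0 (λ.1)) (λ.λ.(λ.λ.0) 0)
  →2  λ.(λ.λ.(λ.λ.0) 0) (λ.λ.λ.(λ.λ.0) 0)
  →3  λ.λ.(λ.λ.0) 0
  →4  λ.λ.λ.0

Term B:
  start: λ.λ.(λ.λ.0) 0
  →1  λ.λ.λ.0

Answer: SAME — A ⇓ λ.λ.λ.0, B ⇓ λ.λ.λ.0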